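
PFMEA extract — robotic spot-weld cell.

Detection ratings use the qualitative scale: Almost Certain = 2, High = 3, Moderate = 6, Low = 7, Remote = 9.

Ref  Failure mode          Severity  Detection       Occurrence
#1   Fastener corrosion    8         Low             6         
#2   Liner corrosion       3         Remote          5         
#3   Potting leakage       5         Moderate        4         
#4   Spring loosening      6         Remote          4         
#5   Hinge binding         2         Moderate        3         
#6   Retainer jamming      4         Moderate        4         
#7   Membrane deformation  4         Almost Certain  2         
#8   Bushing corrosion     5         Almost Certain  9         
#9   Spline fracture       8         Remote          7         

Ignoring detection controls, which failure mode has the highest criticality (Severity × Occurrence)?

Criticality = Severity × Occurrence:
  #1: 8 × 6 = 48
  #2: 3 × 5 = 15
  #3: 5 × 4 = 20
  #4: 6 × 4 = 24
  #5: 2 × 3 = 6
  #6: 4 × 4 = 16
  #7: 4 × 2 = 8
  #8: 5 × 9 = 45
  #9: 8 × 7 = 56
Highest criticality is 56 → #9.

#9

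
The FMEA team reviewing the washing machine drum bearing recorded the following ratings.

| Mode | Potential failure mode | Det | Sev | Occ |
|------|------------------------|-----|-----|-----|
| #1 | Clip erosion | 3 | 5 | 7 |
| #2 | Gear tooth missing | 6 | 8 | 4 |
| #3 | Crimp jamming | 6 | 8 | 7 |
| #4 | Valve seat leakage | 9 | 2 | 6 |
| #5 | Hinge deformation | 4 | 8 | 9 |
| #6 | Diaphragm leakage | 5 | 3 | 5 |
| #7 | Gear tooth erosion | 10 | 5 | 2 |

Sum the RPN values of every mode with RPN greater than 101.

RPN = Severity × Occurrence × Detection:
  #1: 5 × 7 × 3 = 105
  #2: 8 × 4 × 6 = 192
  #3: 8 × 7 × 6 = 336
  #4: 2 × 6 × 9 = 108
  #5: 8 × 9 × 4 = 288
  #6: 3 × 5 × 5 = 75
  #7: 5 × 2 × 10 = 100
RPN > 101: #1 (105), #2 (192), #3 (336), #4 (108), #5 (288).
Sum: 105 + 192 + 336 + 108 + 288 = 1029.

1029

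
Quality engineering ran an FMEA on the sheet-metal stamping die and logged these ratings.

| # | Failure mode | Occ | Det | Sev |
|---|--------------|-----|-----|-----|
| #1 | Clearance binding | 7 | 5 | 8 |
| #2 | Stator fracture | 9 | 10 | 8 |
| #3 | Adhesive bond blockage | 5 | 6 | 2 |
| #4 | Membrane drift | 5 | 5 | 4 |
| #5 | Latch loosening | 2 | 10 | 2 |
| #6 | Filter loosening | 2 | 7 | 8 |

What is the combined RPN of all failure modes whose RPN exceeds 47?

RPN = Severity × Occurrence × Detection:
  #1: 8 × 7 × 5 = 280
  #2: 8 × 9 × 10 = 720
  #3: 2 × 5 × 6 = 60
  #4: 4 × 5 × 5 = 100
  #5: 2 × 2 × 10 = 40
  #6: 8 × 2 × 7 = 112
RPN > 47: #1 (280), #2 (720), #3 (60), #4 (100), #6 (112).
Sum: 280 + 720 + 60 + 100 + 112 = 1272.

1272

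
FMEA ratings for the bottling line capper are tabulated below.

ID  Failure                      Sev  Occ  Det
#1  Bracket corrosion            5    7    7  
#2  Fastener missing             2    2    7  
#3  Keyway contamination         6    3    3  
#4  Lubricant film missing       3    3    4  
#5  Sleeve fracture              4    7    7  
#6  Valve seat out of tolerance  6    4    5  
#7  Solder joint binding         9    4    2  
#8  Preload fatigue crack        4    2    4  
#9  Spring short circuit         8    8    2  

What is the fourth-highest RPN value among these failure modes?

120

RPN = Severity × Occurrence × Detection:
  #1: 5 × 7 × 7 = 245
  #2: 2 × 2 × 7 = 28
  #3: 6 × 3 × 3 = 54
  #4: 3 × 3 × 4 = 36
  #5: 4 × 7 × 7 = 196
  #6: 6 × 4 × 5 = 120
  #7: 9 × 4 × 2 = 72
  #8: 4 × 2 × 4 = 32
  #9: 8 × 8 × 2 = 128
Sorted descending: 245, 196, 128, 120, 72, 54, 36, 32, 28.
The fourth-highest RPN is 120 (#6).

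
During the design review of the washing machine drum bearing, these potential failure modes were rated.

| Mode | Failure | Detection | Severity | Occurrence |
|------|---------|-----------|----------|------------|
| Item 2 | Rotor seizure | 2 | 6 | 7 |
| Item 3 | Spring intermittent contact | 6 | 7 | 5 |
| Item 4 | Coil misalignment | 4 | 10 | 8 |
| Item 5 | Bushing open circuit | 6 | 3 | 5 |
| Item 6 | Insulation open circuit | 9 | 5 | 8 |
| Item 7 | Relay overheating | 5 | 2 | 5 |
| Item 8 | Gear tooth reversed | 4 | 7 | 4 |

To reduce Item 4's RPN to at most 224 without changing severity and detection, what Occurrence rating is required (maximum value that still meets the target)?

5

Item 4: S=10, O=8, D=4 → current RPN = 320.
Fixed product = 40. Need 40 × O ≤ 224, so O ≤ 224/40 = 5.60.
Maximum integer Occurrence rating = 5 (gives RPN 200; O=6 would give 240 > 224).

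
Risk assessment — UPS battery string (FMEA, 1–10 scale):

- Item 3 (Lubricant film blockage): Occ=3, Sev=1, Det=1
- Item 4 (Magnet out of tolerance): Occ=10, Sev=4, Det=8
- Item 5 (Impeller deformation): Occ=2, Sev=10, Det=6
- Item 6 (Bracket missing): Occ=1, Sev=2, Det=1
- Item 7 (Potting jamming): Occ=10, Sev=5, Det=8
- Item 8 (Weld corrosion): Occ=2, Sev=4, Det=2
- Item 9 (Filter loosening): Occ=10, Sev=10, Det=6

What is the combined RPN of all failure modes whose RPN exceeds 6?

1456

RPN = Severity × Occurrence × Detection:
  Item 3: 1 × 3 × 1 = 3
  Item 4: 4 × 10 × 8 = 320
  Item 5: 10 × 2 × 6 = 120
  Item 6: 2 × 1 × 1 = 2
  Item 7: 5 × 10 × 8 = 400
  Item 8: 4 × 2 × 2 = 16
  Item 9: 10 × 10 × 6 = 600
RPN > 6: Item 4 (320), Item 5 (120), Item 7 (400), Item 8 (16), Item 9 (600).
Sum: 320 + 120 + 400 + 16 + 600 = 1456.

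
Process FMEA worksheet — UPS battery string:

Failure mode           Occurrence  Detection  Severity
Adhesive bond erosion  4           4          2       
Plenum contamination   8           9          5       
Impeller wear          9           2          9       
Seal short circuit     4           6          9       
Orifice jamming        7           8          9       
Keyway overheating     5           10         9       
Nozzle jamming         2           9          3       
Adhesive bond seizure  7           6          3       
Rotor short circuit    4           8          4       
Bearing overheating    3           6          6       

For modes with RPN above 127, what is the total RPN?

1820

RPN = Severity × Occurrence × Detection:
  Adhesive bond erosion: 2 × 4 × 4 = 32
  Plenum contamination: 5 × 8 × 9 = 360
  Impeller wear: 9 × 9 × 2 = 162
  Seal short circuit: 9 × 4 × 6 = 216
  Orifice jamming: 9 × 7 × 8 = 504
  Keyway overheating: 9 × 5 × 10 = 450
  Nozzle jamming: 3 × 2 × 9 = 54
  Adhesive bond seizure: 3 × 7 × 6 = 126
  Rotor short circuit: 4 × 4 × 8 = 128
  Bearing overheating: 6 × 3 × 6 = 108
RPN > 127: Plenum contamination (360), Impeller wear (162), Seal short circuit (216), Orifice jamming (504), Keyway overheating (450), Rotor short circuit (128).
Sum: 360 + 162 + 216 + 504 + 450 + 128 = 1820.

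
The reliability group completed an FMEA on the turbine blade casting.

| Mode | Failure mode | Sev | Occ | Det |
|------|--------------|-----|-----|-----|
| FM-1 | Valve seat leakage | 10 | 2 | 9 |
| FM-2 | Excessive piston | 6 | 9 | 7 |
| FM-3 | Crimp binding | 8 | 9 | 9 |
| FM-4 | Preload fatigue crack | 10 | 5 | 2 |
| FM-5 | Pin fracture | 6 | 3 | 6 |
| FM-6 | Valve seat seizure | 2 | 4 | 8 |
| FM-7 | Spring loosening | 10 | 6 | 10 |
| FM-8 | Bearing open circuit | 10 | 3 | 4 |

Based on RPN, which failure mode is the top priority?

RPN = Severity × Occurrence × Detection:
  FM-1: 10 × 2 × 9 = 180
  FM-2: 6 × 9 × 7 = 378
  FM-3: 8 × 9 × 9 = 648
  FM-4: 10 × 5 × 2 = 100
  FM-5: 6 × 3 × 6 = 108
  FM-6: 2 × 4 × 8 = 64
  FM-7: 10 × 6 × 10 = 600
  FM-8: 10 × 3 × 4 = 120
Highest RPN is 648 → FM-3.

FM-3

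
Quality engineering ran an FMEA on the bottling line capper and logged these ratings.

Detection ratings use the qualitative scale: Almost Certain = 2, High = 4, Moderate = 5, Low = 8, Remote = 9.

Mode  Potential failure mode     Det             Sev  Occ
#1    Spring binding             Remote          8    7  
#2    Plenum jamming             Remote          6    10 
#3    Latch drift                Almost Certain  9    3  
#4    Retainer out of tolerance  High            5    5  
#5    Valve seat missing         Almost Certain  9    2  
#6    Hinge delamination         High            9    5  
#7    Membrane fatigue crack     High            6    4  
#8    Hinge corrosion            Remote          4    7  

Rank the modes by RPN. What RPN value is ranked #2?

RPN = Severity × Occurrence × Detection:
  #1: 8 × 7 × 9 = 504
  #2: 6 × 10 × 9 = 540
  #3: 9 × 3 × 2 = 54
  #4: 5 × 5 × 4 = 100
  #5: 9 × 2 × 2 = 36
  #6: 9 × 5 × 4 = 180
  #7: 6 × 4 × 4 = 96
  #8: 4 × 7 × 9 = 252
Sorted descending: 540, 504, 252, 180, 100, 96, 54, 36.
The second-highest RPN is 504 (#1).

504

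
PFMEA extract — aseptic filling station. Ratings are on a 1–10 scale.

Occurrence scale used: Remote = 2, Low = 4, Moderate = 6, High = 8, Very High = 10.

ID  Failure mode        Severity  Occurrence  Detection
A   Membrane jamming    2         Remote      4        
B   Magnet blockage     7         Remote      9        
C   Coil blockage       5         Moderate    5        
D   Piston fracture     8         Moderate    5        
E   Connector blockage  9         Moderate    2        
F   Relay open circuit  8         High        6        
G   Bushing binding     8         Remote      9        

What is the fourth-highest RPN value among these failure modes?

144

RPN = Severity × Occurrence × Detection:
  A: 2 × 2 × 4 = 16
  B: 7 × 2 × 9 = 126
  C: 5 × 6 × 5 = 150
  D: 8 × 6 × 5 = 240
  E: 9 × 6 × 2 = 108
  F: 8 × 8 × 6 = 384
  G: 8 × 2 × 9 = 144
Sorted descending: 384, 240, 150, 144, 126, 108, 16.
The fourth-highest RPN is 144 (G).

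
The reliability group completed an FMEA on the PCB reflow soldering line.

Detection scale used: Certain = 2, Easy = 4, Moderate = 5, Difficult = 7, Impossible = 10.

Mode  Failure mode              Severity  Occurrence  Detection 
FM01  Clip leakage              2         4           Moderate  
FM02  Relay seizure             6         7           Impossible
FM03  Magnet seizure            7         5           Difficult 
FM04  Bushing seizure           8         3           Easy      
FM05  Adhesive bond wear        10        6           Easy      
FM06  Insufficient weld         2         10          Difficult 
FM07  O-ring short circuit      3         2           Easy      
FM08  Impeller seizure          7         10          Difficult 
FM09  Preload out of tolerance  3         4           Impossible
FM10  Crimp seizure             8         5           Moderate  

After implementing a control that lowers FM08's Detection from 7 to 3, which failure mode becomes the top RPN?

RPN = Severity × Occurrence × Detection:
  FM01: 2 × 4 × 5 = 40
  FM02: 6 × 7 × 10 = 420
  FM03: 7 × 5 × 7 = 245
  FM04: 8 × 3 × 4 = 96
  FM05: 10 × 6 × 4 = 240
  FM06: 2 × 10 × 7 = 140
  FM07: 3 × 2 × 4 = 24
  FM08: 7 × 10 × 7 = 490
  FM09: 3 × 4 × 10 = 120
  FM10: 8 × 5 × 5 = 200
After action: FM08 → 7 × 10 × 3 = 210.
Revised RPNs: FM02=420, FM03=245, FM05=240, FM08=210, FM10=200, FM06=140, FM09=120, FM04=96, FM01=40, FM07=24.
Highest is now FM02 (420).

FM02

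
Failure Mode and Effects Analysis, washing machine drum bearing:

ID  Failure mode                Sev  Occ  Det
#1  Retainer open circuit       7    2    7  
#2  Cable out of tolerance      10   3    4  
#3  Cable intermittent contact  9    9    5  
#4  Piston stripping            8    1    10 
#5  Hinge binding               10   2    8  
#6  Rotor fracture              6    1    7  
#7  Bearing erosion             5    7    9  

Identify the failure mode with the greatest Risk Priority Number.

RPN = Severity × Occurrence × Detection:
  #1: 7 × 2 × 7 = 98
  #2: 10 × 3 × 4 = 120
  #3: 9 × 9 × 5 = 405
  #4: 8 × 1 × 10 = 80
  #5: 10 × 2 × 8 = 160
  #6: 6 × 1 × 7 = 42
  #7: 5 × 7 × 9 = 315
Highest RPN is 405 → #3.

#3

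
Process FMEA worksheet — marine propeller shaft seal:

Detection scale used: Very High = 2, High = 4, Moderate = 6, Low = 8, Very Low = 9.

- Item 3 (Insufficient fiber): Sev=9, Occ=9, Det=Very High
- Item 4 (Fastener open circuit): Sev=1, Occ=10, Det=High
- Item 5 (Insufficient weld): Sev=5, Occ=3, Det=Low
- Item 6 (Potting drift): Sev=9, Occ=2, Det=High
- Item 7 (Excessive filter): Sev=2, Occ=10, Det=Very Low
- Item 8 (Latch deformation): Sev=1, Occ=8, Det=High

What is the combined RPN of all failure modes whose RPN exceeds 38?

RPN = Severity × Occurrence × Detection:
  Item 3: 9 × 9 × 2 = 162
  Item 4: 1 × 10 × 4 = 40
  Item 5: 5 × 3 × 8 = 120
  Item 6: 9 × 2 × 4 = 72
  Item 7: 2 × 10 × 9 = 180
  Item 8: 1 × 8 × 4 = 32
RPN > 38: Item 3 (162), Item 4 (40), Item 5 (120), Item 6 (72), Item 7 (180).
Sum: 162 + 40 + 120 + 72 + 180 = 574.

574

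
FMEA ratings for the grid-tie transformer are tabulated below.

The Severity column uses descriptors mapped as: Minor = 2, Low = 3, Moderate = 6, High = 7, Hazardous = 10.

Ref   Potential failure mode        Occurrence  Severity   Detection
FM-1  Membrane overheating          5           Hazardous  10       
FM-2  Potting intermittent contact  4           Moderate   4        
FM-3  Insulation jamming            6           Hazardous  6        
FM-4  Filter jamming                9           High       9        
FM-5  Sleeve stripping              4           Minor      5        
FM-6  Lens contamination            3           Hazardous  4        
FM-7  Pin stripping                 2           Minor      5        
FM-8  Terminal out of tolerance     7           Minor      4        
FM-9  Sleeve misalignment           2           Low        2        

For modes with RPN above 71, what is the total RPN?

1643

RPN = Severity × Occurrence × Detection:
  FM-1: 10 × 5 × 10 = 500
  FM-2: 6 × 4 × 4 = 96
  FM-3: 10 × 6 × 6 = 360
  FM-4: 7 × 9 × 9 = 567
  FM-5: 2 × 4 × 5 = 40
  FM-6: 10 × 3 × 4 = 120
  FM-7: 2 × 2 × 5 = 20
  FM-8: 2 × 7 × 4 = 56
  FM-9: 3 × 2 × 2 = 12
RPN > 71: FM-1 (500), FM-2 (96), FM-3 (360), FM-4 (567), FM-6 (120).
Sum: 500 + 96 + 360 + 567 + 120 = 1643.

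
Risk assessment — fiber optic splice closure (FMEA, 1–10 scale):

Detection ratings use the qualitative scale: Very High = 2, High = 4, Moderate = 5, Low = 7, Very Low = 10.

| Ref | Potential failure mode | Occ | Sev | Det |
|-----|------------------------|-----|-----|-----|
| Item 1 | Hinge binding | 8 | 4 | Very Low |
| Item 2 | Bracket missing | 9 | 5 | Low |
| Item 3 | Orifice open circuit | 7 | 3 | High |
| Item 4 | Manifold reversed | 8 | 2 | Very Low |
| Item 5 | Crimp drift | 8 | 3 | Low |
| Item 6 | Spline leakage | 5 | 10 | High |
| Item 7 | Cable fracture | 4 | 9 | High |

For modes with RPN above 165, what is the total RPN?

1003

RPN = Severity × Occurrence × Detection:
  Item 1: 4 × 8 × 10 = 320
  Item 2: 5 × 9 × 7 = 315
  Item 3: 3 × 7 × 4 = 84
  Item 4: 2 × 8 × 10 = 160
  Item 5: 3 × 8 × 7 = 168
  Item 6: 10 × 5 × 4 = 200
  Item 7: 9 × 4 × 4 = 144
RPN > 165: Item 1 (320), Item 2 (315), Item 5 (168), Item 6 (200).
Sum: 320 + 315 + 168 + 200 = 1003.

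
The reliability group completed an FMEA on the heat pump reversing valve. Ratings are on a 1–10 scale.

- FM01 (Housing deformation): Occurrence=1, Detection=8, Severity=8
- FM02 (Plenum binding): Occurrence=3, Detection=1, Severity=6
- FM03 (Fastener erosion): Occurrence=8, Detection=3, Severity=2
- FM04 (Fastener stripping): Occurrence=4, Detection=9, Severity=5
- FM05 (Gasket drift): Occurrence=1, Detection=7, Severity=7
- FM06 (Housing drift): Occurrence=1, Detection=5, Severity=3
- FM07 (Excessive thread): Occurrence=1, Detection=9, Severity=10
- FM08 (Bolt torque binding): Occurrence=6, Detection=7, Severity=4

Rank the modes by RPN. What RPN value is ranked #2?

RPN = Severity × Occurrence × Detection:
  FM01: 8 × 1 × 8 = 64
  FM02: 6 × 3 × 1 = 18
  FM03: 2 × 8 × 3 = 48
  FM04: 5 × 4 × 9 = 180
  FM05: 7 × 1 × 7 = 49
  FM06: 3 × 1 × 5 = 15
  FM07: 10 × 1 × 9 = 90
  FM08: 4 × 6 × 7 = 168
Sorted descending: 180, 168, 90, 64, 49, 48, 18, 15.
The second-highest RPN is 168 (FM08).

168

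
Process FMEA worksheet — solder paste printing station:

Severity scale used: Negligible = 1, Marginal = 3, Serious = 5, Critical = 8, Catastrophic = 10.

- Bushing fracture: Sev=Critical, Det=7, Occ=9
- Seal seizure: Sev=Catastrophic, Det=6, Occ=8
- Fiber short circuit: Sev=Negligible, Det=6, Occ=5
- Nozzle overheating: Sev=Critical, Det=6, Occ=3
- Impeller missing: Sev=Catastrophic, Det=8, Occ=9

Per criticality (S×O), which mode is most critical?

Criticality = Severity × Occurrence:
  Bushing fracture: 8 × 9 = 72
  Seal seizure: 10 × 8 = 80
  Fiber short circuit: 1 × 5 = 5
  Nozzle overheating: 8 × 3 = 24
  Impeller missing: 10 × 9 = 90
Highest criticality is 90 → Impeller missing.

Impeller missing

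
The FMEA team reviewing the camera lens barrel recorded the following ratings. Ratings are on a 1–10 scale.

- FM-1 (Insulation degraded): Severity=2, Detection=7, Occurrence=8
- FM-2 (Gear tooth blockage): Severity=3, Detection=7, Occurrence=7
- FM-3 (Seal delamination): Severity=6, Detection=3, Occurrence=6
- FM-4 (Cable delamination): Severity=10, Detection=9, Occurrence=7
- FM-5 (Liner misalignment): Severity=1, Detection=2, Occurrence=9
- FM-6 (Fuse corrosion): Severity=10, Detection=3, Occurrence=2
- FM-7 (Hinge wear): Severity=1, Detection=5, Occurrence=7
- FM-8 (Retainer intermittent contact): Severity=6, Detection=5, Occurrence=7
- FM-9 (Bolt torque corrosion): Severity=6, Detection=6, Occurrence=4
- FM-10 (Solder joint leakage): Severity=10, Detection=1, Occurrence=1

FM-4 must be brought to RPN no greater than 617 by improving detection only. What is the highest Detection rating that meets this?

8

FM-4: S=10, O=7, D=9 → current RPN = 630.
Fixed product = 70. Need 70 × D ≤ 617, so D ≤ 617/70 = 8.81.
Maximum integer Detection rating = 8 (gives RPN 560; D=9 would give 630 > 617).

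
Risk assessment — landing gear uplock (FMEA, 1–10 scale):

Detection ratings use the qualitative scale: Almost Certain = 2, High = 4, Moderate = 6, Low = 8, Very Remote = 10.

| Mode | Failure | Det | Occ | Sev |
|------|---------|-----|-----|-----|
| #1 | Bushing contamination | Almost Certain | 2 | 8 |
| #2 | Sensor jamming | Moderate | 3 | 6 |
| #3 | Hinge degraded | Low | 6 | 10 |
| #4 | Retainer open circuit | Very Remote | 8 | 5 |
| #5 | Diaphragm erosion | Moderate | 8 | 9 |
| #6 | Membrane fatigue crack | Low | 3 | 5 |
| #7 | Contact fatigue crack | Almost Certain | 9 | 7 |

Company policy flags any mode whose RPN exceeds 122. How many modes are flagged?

RPN = Severity × Occurrence × Detection:
  #1: 8 × 2 × 2 = 32
  #2: 6 × 3 × 6 = 108
  #3: 10 × 6 × 8 = 480
  #4: 5 × 8 × 10 = 400
  #5: 9 × 8 × 6 = 432
  #6: 5 × 3 × 8 = 120
  #7: 7 × 9 × 2 = 126
Modes with RPN > 122: #3 (480), #4 (400), #5 (432), #7 (126) → 4.

4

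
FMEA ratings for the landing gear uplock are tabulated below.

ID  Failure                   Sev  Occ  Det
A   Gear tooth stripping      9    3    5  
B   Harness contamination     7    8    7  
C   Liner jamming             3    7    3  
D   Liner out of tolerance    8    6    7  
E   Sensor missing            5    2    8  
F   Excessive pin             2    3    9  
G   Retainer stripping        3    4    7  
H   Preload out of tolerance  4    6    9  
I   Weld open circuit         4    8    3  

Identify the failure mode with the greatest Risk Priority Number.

RPN = Severity × Occurrence × Detection:
  A: 9 × 3 × 5 = 135
  B: 7 × 8 × 7 = 392
  C: 3 × 7 × 3 = 63
  D: 8 × 6 × 7 = 336
  E: 5 × 2 × 8 = 80
  F: 2 × 3 × 9 = 54
  G: 3 × 4 × 7 = 84
  H: 4 × 6 × 9 = 216
  I: 4 × 8 × 3 = 96
Highest RPN is 392 → B.

B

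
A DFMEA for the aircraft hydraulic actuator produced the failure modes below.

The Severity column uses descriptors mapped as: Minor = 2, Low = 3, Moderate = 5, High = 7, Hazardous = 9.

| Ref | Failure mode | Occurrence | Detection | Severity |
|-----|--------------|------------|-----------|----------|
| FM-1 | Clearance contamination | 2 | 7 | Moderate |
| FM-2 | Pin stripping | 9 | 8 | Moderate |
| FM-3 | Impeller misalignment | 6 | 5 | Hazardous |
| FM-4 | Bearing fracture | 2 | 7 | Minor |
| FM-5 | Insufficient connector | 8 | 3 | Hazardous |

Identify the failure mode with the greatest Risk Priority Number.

FM-2

RPN = Severity × Occurrence × Detection:
  FM-1: 5 × 2 × 7 = 70
  FM-2: 5 × 9 × 8 = 360
  FM-3: 9 × 6 × 5 = 270
  FM-4: 2 × 2 × 7 = 28
  FM-5: 9 × 8 × 3 = 216
Highest RPN is 360 → FM-2.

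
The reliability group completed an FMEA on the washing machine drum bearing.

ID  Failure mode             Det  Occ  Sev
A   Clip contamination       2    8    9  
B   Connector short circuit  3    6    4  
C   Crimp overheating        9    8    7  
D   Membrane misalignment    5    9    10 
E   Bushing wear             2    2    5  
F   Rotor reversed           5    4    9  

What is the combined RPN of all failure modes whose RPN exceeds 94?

1278

RPN = Severity × Occurrence × Detection:
  A: 9 × 8 × 2 = 144
  B: 4 × 6 × 3 = 72
  C: 7 × 8 × 9 = 504
  D: 10 × 9 × 5 = 450
  E: 5 × 2 × 2 = 20
  F: 9 × 4 × 5 = 180
RPN > 94: A (144), C (504), D (450), F (180).
Sum: 144 + 504 + 450 + 180 = 1278.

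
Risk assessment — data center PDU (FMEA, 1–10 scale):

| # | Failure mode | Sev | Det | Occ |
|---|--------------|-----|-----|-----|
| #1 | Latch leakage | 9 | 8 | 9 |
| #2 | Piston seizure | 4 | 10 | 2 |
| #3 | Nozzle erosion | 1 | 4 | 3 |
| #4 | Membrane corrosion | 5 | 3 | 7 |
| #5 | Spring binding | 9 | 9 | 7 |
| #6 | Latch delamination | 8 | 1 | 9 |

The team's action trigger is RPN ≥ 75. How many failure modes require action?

RPN = Severity × Occurrence × Detection:
  #1: 9 × 9 × 8 = 648
  #2: 4 × 2 × 10 = 80
  #3: 1 × 3 × 4 = 12
  #4: 5 × 7 × 3 = 105
  #5: 9 × 7 × 9 = 567
  #6: 8 × 9 × 1 = 72
Modes with RPN ≥ 75: #1 (648), #2 (80), #4 (105), #5 (567) → 4.

4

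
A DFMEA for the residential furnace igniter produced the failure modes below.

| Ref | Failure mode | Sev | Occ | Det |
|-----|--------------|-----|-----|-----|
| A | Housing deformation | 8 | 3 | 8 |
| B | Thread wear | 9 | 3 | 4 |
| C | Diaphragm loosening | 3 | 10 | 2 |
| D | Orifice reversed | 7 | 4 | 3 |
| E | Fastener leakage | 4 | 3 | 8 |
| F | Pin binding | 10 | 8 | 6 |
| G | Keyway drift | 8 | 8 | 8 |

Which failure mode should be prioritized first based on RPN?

G

RPN = Severity × Occurrence × Detection:
  A: 8 × 3 × 8 = 192
  B: 9 × 3 × 4 = 108
  C: 3 × 10 × 2 = 60
  D: 7 × 4 × 3 = 84
  E: 4 × 3 × 8 = 96
  F: 10 × 8 × 6 = 480
  G: 8 × 8 × 8 = 512
Highest RPN is 512 → G.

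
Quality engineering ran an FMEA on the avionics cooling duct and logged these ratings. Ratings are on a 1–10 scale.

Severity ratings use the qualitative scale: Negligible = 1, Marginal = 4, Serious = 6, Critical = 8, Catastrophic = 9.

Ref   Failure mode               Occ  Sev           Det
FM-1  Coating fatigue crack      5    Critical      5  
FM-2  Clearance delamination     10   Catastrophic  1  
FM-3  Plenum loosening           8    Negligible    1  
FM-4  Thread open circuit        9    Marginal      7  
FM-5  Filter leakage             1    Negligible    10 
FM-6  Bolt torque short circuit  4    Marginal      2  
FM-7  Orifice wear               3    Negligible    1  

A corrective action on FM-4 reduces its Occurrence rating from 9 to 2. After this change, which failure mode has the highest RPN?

FM-1

RPN = Severity × Occurrence × Detection:
  FM-1: 8 × 5 × 5 = 200
  FM-2: 9 × 10 × 1 = 90
  FM-3: 1 × 8 × 1 = 8
  FM-4: 4 × 9 × 7 = 252
  FM-5: 1 × 1 × 10 = 10
  FM-6: 4 × 4 × 2 = 32
  FM-7: 1 × 3 × 1 = 3
After action: FM-4 → 4 × 2 × 7 = 56.
Revised RPNs: FM-1=200, FM-2=90, FM-4=56, FM-6=32, FM-5=10, FM-3=8, FM-7=3.
Highest is now FM-1 (200).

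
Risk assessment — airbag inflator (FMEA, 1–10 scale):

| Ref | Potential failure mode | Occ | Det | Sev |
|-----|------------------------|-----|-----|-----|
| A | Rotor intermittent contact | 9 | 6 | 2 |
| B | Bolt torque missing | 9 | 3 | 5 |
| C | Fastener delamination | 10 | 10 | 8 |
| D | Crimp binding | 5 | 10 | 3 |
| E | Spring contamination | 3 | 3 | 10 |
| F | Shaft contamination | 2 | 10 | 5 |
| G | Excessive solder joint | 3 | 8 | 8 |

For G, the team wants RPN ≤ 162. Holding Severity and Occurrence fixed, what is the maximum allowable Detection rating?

G: S=8, O=3, D=8 → current RPN = 192.
Fixed product = 24. Need 24 × D ≤ 162, so D ≤ 162/24 = 6.75.
Maximum integer Detection rating = 6 (gives RPN 144; D=7 would give 168 > 162).

6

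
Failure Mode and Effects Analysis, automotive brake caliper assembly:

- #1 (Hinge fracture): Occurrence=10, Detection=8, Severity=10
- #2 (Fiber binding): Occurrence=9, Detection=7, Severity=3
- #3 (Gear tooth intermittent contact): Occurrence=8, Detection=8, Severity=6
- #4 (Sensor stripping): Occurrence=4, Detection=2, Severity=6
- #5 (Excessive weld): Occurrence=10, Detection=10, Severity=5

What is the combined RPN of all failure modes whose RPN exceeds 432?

RPN = Severity × Occurrence × Detection:
  #1: 10 × 10 × 8 = 800
  #2: 3 × 9 × 7 = 189
  #3: 6 × 8 × 8 = 384
  #4: 6 × 4 × 2 = 48
  #5: 5 × 10 × 10 = 500
RPN > 432: #1 (800), #5 (500).
Sum: 800 + 500 = 1300.

1300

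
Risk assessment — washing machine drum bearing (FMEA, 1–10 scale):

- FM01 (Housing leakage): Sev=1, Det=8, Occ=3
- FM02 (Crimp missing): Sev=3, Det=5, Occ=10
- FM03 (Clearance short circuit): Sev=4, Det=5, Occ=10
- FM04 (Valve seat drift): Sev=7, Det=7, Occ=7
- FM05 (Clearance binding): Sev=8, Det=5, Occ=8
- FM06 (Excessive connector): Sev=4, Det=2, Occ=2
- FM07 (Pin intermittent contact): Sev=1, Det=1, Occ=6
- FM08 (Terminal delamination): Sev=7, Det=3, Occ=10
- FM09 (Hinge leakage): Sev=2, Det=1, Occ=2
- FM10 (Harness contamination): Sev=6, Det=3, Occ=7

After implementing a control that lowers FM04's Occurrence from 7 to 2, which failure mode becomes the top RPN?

RPN = Severity × Occurrence × Detection:
  FM01: 1 × 3 × 8 = 24
  FM02: 3 × 10 × 5 = 150
  FM03: 4 × 10 × 5 = 200
  FM04: 7 × 7 × 7 = 343
  FM05: 8 × 8 × 5 = 320
  FM06: 4 × 2 × 2 = 16
  FM07: 1 × 6 × 1 = 6
  FM08: 7 × 10 × 3 = 210
  FM09: 2 × 2 × 1 = 4
  FM10: 6 × 7 × 3 = 126
After action: FM04 → 7 × 2 × 7 = 98.
Revised RPNs: FM05=320, FM08=210, FM03=200, FM02=150, FM10=126, FM04=98, FM01=24, FM06=16, FM07=6, FM09=4.
Highest is now FM05 (320).

FM05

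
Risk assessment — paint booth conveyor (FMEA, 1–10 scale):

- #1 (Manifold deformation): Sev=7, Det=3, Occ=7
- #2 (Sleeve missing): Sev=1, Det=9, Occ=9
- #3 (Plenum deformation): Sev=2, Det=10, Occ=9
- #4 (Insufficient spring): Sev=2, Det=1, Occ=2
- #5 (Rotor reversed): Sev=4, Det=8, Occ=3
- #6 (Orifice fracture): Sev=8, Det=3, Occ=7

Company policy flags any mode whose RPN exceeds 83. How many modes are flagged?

RPN = Severity × Occurrence × Detection:
  #1: 7 × 7 × 3 = 147
  #2: 1 × 9 × 9 = 81
  #3: 2 × 9 × 10 = 180
  #4: 2 × 2 × 1 = 4
  #5: 4 × 3 × 8 = 96
  #6: 8 × 7 × 3 = 168
Modes with RPN > 83: #1 (147), #3 (180), #5 (96), #6 (168) → 4.

4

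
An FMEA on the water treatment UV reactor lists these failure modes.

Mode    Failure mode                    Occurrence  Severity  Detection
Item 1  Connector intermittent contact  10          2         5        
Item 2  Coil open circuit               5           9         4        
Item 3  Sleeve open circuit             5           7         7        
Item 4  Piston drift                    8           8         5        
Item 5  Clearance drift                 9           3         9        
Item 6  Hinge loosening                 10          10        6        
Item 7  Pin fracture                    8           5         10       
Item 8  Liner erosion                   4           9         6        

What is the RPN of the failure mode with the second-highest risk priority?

RPN = Severity × Occurrence × Detection:
  Item 1: 2 × 10 × 5 = 100
  Item 2: 9 × 5 × 4 = 180
  Item 3: 7 × 5 × 7 = 245
  Item 4: 8 × 8 × 5 = 320
  Item 5: 3 × 9 × 9 = 243
  Item 6: 10 × 10 × 6 = 600
  Item 7: 5 × 8 × 10 = 400
  Item 8: 9 × 4 × 6 = 216
Sorted descending: 600, 400, 320, 245, 243, 216, 180, 100.
The second-highest RPN is 400 (Item 7).

400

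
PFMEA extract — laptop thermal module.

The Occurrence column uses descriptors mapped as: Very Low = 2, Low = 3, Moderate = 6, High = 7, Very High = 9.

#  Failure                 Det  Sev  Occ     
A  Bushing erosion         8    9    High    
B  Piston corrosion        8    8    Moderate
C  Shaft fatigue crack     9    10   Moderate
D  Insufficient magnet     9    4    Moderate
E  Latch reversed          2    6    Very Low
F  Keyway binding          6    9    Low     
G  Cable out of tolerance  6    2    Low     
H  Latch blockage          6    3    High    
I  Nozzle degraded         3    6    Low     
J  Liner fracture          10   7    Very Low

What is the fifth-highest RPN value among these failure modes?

RPN = Severity × Occurrence × Detection:
  A: 9 × 7 × 8 = 504
  B: 8 × 6 × 8 = 384
  C: 10 × 6 × 9 = 540
  D: 4 × 6 × 9 = 216
  E: 6 × 2 × 2 = 24
  F: 9 × 3 × 6 = 162
  G: 2 × 3 × 6 = 36
  H: 3 × 7 × 6 = 126
  I: 6 × 3 × 3 = 54
  J: 7 × 2 × 10 = 140
Sorted descending: 540, 504, 384, 216, 162, 140, 126, 54, 36, 24.
The fifth-highest RPN is 162 (F).

162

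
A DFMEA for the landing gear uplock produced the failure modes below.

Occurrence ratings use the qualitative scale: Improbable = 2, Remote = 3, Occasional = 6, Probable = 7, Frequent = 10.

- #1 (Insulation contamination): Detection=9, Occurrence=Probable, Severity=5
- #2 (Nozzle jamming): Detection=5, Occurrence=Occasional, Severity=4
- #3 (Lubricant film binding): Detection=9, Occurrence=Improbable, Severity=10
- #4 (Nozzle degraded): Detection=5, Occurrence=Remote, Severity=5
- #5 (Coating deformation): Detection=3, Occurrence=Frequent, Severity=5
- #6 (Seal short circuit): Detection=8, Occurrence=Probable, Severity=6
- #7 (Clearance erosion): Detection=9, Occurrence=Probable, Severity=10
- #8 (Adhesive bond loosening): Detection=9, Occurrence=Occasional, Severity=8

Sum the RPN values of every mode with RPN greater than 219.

RPN = Severity × Occurrence × Detection:
  #1: 5 × 7 × 9 = 315
  #2: 4 × 6 × 5 = 120
  #3: 10 × 2 × 9 = 180
  #4: 5 × 3 × 5 = 75
  #5: 5 × 10 × 3 = 150
  #6: 6 × 7 × 8 = 336
  #7: 10 × 7 × 9 = 630
  #8: 8 × 6 × 9 = 432
RPN > 219: #1 (315), #6 (336), #7 (630), #8 (432).
Sum: 315 + 336 + 630 + 432 = 1713.

1713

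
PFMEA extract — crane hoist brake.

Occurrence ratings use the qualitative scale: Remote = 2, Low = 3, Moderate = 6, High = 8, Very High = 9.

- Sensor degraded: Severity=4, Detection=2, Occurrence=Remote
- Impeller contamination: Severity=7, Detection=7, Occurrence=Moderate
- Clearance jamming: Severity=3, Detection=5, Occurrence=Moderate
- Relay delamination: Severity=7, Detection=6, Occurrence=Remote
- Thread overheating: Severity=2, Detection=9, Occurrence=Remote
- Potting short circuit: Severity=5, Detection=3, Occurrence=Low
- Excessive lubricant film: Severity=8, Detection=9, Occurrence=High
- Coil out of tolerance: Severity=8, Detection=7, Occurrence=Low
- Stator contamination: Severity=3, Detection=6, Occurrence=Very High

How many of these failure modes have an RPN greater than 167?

RPN = Severity × Occurrence × Detection:
  Sensor degraded: 4 × 2 × 2 = 16
  Impeller contamination: 7 × 6 × 7 = 294
  Clearance jamming: 3 × 6 × 5 = 90
  Relay delamination: 7 × 2 × 6 = 84
  Thread overheating: 2 × 2 × 9 = 36
  Potting short circuit: 5 × 3 × 3 = 45
  Excessive lubricant film: 8 × 8 × 9 = 576
  Coil out of tolerance: 8 × 3 × 7 = 168
  Stator contamination: 3 × 9 × 6 = 162
Modes with RPN > 167: Impeller contamination (294), Excessive lubricant film (576), Coil out of tolerance (168) → 3.

3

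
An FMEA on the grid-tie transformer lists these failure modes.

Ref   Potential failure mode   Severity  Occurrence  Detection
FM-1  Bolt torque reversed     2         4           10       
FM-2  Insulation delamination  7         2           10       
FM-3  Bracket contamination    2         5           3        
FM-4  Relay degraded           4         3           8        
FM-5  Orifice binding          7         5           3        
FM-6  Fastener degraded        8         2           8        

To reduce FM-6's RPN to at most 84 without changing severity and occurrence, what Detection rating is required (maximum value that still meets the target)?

5

FM-6: S=8, O=2, D=8 → current RPN = 128.
Fixed product = 16. Need 16 × D ≤ 84, so D ≤ 84/16 = 5.25.
Maximum integer Detection rating = 5 (gives RPN 80; D=6 would give 96 > 84).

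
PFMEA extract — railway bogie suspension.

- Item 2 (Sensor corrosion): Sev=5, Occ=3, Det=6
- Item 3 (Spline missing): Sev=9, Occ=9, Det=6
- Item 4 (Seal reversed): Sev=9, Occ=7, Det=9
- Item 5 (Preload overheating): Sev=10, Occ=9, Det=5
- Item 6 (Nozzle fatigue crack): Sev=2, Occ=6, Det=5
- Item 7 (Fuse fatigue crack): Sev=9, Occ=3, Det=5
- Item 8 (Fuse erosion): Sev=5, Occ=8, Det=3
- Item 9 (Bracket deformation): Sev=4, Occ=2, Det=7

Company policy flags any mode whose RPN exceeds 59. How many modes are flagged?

7

RPN = Severity × Occurrence × Detection:
  Item 2: 5 × 3 × 6 = 90
  Item 3: 9 × 9 × 6 = 486
  Item 4: 9 × 7 × 9 = 567
  Item 5: 10 × 9 × 5 = 450
  Item 6: 2 × 6 × 5 = 60
  Item 7: 9 × 3 × 5 = 135
  Item 8: 5 × 8 × 3 = 120
  Item 9: 4 × 2 × 7 = 56
Modes with RPN > 59: Item 2 (90), Item 3 (486), Item 4 (567), Item 5 (450), Item 6 (60), Item 7 (135), Item 8 (120) → 7.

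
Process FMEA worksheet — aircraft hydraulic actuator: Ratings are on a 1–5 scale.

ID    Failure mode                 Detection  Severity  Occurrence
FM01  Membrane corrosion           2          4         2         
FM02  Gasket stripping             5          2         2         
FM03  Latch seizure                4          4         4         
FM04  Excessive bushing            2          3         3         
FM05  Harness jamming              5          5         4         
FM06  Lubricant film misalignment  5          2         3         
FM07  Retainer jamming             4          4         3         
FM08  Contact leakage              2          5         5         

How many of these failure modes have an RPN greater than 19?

RPN = Severity × Occurrence × Detection:
  FM01: 4 × 2 × 2 = 16
  FM02: 2 × 2 × 5 = 20
  FM03: 4 × 4 × 4 = 64
  FM04: 3 × 3 × 2 = 18
  FM05: 5 × 4 × 5 = 100
  FM06: 2 × 3 × 5 = 30
  FM07: 4 × 3 × 4 = 48
  FM08: 5 × 5 × 2 = 50
Modes with RPN > 19: FM02 (20), FM03 (64), FM05 (100), FM06 (30), FM07 (48), FM08 (50) → 6.

6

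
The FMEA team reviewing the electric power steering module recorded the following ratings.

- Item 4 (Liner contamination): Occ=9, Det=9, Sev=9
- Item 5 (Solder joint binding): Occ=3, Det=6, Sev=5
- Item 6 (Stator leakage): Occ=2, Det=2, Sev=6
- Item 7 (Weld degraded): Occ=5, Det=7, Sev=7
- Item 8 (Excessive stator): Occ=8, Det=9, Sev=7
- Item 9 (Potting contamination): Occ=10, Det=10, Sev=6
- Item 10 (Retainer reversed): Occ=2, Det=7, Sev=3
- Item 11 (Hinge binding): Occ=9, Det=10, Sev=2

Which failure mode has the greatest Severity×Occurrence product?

Item 4

Criticality = Severity × Occurrence:
  Item 4: 9 × 9 = 81
  Item 5: 5 × 3 = 15
  Item 6: 6 × 2 = 12
  Item 7: 7 × 5 = 35
  Item 8: 7 × 8 = 56
  Item 9: 6 × 10 = 60
  Item 10: 3 × 2 = 6
  Item 11: 2 × 9 = 18
Highest criticality is 81 → Item 4.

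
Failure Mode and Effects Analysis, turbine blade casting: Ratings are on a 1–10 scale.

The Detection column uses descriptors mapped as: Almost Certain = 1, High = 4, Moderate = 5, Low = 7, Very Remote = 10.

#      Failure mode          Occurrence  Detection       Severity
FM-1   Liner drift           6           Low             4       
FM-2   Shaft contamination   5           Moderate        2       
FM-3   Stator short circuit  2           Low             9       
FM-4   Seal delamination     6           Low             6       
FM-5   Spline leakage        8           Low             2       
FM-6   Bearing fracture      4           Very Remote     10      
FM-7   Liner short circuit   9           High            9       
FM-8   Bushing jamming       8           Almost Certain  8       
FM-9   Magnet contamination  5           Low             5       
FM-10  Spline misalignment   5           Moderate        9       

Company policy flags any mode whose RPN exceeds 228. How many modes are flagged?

3

RPN = Severity × Occurrence × Detection:
  FM-1: 4 × 6 × 7 = 168
  FM-2: 2 × 5 × 5 = 50
  FM-3: 9 × 2 × 7 = 126
  FM-4: 6 × 6 × 7 = 252
  FM-5: 2 × 8 × 7 = 112
  FM-6: 10 × 4 × 10 = 400
  FM-7: 9 × 9 × 4 = 324
  FM-8: 8 × 8 × 1 = 64
  FM-9: 5 × 5 × 7 = 175
  FM-10: 9 × 5 × 5 = 225
Modes with RPN > 228: FM-4 (252), FM-6 (400), FM-7 (324) → 3.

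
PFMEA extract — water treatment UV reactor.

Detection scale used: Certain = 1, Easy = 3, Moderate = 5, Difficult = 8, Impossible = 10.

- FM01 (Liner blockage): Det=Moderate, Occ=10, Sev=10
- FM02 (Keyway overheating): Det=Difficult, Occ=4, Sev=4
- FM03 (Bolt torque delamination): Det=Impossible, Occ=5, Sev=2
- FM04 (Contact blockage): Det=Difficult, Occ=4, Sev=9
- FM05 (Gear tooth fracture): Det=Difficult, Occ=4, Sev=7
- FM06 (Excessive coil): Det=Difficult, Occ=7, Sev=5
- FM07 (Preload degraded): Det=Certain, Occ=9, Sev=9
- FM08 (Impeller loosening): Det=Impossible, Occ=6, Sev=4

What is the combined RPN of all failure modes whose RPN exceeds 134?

RPN = Severity × Occurrence × Detection:
  FM01: 10 × 10 × 5 = 500
  FM02: 4 × 4 × 8 = 128
  FM03: 2 × 5 × 10 = 100
  FM04: 9 × 4 × 8 = 288
  FM05: 7 × 4 × 8 = 224
  FM06: 5 × 7 × 8 = 280
  FM07: 9 × 9 × 1 = 81
  FM08: 4 × 6 × 10 = 240
RPN > 134: FM01 (500), FM04 (288), FM05 (224), FM06 (280), FM08 (240).
Sum: 500 + 288 + 224 + 280 + 240 = 1532.

1532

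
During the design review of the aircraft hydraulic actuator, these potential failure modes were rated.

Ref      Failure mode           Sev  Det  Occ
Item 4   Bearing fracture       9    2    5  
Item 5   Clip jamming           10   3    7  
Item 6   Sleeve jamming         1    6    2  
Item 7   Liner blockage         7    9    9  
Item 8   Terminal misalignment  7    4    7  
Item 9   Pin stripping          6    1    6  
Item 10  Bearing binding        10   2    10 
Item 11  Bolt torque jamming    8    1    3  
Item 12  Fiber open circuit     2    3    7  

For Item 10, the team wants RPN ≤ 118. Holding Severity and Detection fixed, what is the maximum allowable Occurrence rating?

5

Item 10: S=10, O=10, D=2 → current RPN = 200.
Fixed product = 20. Need 20 × O ≤ 118, so O ≤ 118/20 = 5.90.
Maximum integer Occurrence rating = 5 (gives RPN 100; O=6 would give 120 > 118).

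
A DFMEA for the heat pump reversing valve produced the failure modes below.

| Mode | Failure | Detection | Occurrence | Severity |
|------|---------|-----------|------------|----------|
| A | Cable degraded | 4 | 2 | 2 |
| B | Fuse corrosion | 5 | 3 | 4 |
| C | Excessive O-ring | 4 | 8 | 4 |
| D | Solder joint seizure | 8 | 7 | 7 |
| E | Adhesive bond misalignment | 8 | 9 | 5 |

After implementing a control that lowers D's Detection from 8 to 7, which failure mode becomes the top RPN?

E

RPN = Severity × Occurrence × Detection:
  A: 2 × 2 × 4 = 16
  B: 4 × 3 × 5 = 60
  C: 4 × 8 × 4 = 128
  D: 7 × 7 × 8 = 392
  E: 5 × 9 × 8 = 360
After action: D → 7 × 7 × 7 = 343.
Revised RPNs: E=360, D=343, C=128, B=60, A=16.
Highest is now E (360).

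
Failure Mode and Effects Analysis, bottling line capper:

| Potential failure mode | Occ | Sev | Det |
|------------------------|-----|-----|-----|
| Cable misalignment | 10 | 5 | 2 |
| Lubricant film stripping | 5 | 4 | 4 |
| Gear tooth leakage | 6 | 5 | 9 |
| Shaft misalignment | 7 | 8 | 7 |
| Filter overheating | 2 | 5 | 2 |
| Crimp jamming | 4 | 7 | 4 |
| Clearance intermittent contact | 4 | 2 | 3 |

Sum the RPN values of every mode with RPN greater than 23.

RPN = Severity × Occurrence × Detection:
  Cable misalignment: 5 × 10 × 2 = 100
  Lubricant film stripping: 4 × 5 × 4 = 80
  Gear tooth leakage: 5 × 6 × 9 = 270
  Shaft misalignment: 8 × 7 × 7 = 392
  Filter overheating: 5 × 2 × 2 = 20
  Crimp jamming: 7 × 4 × 4 = 112
  Clearance intermittent contact: 2 × 4 × 3 = 24
RPN > 23: Cable misalignment (100), Lubricant film stripping (80), Gear tooth leakage (270), Shaft misalignment (392), Crimp jamming (112), Clearance intermittent contact (24).
Sum: 100 + 80 + 270 + 392 + 112 + 24 = 978.

978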